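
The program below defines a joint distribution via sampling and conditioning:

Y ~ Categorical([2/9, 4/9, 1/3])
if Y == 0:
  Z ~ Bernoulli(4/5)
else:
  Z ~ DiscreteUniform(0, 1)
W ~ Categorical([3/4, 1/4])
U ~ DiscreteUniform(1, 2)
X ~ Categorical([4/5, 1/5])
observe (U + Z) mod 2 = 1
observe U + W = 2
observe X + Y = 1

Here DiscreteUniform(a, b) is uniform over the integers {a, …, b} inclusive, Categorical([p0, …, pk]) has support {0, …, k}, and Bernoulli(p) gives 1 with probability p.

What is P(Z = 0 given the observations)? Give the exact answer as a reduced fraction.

P(Z = 0 | obs) = 7/31

Enumerate traces; 4 have nonzero weight after conditioning:
  (Y=0, Z=0, W=1, U=1, X=1) weight 1/900
  (Y=0, Z=1, W=0, U=2, X=1) weight 1/75
  (Y=1, Z=0, W=1, U=1, X=0) weight 1/45
  (Y=1, Z=1, W=0, U=2, X=0) weight 1/15
Group by Z:
  weight(Z=0) = 7/300
  weight(Z=1) = 2/25
Total weight = 7/300 + 2/25 = 31/300
P(Z=0 | obs) = 7/300 / 31/300 = 7/31
P(Z=1 | obs) = 2/25 / 31/300 = 24/31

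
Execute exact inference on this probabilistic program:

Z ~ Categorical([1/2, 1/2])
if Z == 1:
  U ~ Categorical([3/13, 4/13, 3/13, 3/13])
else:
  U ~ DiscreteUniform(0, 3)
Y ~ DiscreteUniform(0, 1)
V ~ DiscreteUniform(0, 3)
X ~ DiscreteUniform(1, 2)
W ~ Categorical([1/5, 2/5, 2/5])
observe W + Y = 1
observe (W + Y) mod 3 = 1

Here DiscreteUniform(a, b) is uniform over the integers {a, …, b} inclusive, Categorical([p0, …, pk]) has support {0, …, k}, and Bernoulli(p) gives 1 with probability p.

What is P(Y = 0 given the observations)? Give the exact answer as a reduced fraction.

P(Y = 0 | obs) = 2/3

Enumerate traces; 128 have nonzero weight after conditioning:
  (Z=0, U=0, Y=0, V=0, X=1, W=1) weight 1/320
  (Z=0, U=0, Y=0, V=0, X=2, W=1) weight 1/320
  (Z=0, U=0, Y=0, V=1, X=1, W=1) weight 1/320
  (Z=0, U=0, Y=0, V=1, X=2, W=1) weight 1/320
  (Z=0, U=0, Y=0, V=2, X=1, W=1) weight 1/320
  (Z=0, U=0, Y=0, V=2, X=2, W=1) weight 1/320
  (Z=0, U=0, Y=0, V=3, X=1, W=1) weight 1/320
  (Z=0, U=0, Y=0, V=3, X=2, W=1) weight 1/320
  (Z=0, U=0, Y=1, V=0, X=1, W=0) weight 1/640
  … 119 more
Group by Y:
  weight(Y=0) = 1/5
  weight(Y=1) = 1/10
Total weight = 1/5 + 1/10 = 3/10
P(Y=0 | obs) = 1/5 / 3/10 = 2/3
P(Y=1 | obs) = 1/10 / 3/10 = 1/3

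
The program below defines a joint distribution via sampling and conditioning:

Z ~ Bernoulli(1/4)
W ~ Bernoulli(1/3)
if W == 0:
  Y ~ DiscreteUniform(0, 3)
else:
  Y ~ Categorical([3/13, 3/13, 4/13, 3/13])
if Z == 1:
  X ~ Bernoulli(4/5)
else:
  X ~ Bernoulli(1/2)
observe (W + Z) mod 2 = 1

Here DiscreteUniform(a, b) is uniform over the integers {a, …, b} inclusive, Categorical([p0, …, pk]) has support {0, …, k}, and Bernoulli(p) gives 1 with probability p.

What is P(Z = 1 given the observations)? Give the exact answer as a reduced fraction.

Enumerate traces; 16 have nonzero weight after conditioning:
  (Z=0, W=1, Y=0, X=0) weight 3/104
  (Z=0, W=1, Y=0, X=1) weight 3/104
  (Z=0, W=1, Y=1, X=0) weight 3/104
  (Z=0, W=1, Y=1, X=1) weight 3/104
  (Z=0, W=1, Y=2, X=0) weight 1/26
  (Z=0, W=1, Y=2, X=1) weight 1/26
  (Z=0, W=1, Y=3, X=0) weight 3/104
  (Z=0, W=1, Y=3, X=1) weight 3/104
  (Z=1, W=0, Y=0, X=0) weight 1/120
  … 7 more
Group by Z:
  weight(Z=0) = 1/4
  weight(Z=1) = 1/6
Total weight = 1/4 + 1/6 = 5/12
P(Z=0 | obs) = 1/4 / 5/12 = 3/5
P(Z=1 | obs) = 1/6 / 5/12 = 2/5

P(Z = 1 | obs) = 2/5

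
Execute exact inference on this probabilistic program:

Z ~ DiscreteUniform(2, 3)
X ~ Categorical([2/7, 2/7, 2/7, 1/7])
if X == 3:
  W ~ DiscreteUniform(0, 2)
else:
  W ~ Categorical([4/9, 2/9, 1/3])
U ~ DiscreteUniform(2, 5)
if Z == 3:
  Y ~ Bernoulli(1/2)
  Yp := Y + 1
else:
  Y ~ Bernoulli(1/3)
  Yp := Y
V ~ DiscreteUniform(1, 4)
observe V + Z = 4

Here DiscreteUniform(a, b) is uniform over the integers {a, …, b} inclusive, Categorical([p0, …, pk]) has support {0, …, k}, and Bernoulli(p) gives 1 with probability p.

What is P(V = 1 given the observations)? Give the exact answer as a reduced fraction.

Enumerate traces; 192 have nonzero weight after conditioning:
  (Z=2, X=0, W=0, U=2, Y=0, V=2) weight 1/378
  (Z=2, X=0, W=0, U=2, Y=1, V=2) weight 1/756
  (Z=2, X=0, W=0, U=3, Y=0, V=2) weight 1/378
  (Z=2, X=0, W=0, U=3, Y=1, V=2) weight 1/756
  (Z=2, X=0, W=0, U=4, Y=0, V=2) weight 1/378
  (Z=2, X=0, W=0, U=4, Y=1, V=2) weight 1/756
  (Z=2, X=0, W=0, U=5, Y=0, V=2) weight 1/378
  (Z=2, X=0, W=0, U=5, Y=1, V=2) weight 1/756
  (Z=3, X=0, W=0, U=2, Y=0, V=1) weight 1/504
  … 183 more
Group by V:
  weight(V=1) = 1/8
  weight(V=2) = 1/8
Total weight = 1/8 + 1/8 = 1/4
P(V=1 | obs) = 1/8 / 1/4 = 1/2
P(V=2 | obs) = 1/8 / 1/4 = 1/2

P(V = 1 | obs) = 1/2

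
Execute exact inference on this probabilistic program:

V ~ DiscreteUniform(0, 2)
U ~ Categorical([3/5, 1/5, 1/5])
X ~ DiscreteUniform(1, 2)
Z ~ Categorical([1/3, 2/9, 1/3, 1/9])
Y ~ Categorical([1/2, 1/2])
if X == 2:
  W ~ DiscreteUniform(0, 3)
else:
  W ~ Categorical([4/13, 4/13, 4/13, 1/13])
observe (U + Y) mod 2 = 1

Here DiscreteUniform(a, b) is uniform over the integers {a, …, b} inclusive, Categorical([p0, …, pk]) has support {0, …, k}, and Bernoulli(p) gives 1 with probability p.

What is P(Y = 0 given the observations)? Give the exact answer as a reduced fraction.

Enumerate traces; 288 have nonzero weight after conditioning:
  (V=0, U=0, X=1, Z=0, Y=1, W=0) weight 1/195
  (V=0, U=0, X=1, Z=0, Y=1, W=1) weight 1/195
  (V=0, U=0, X=1, Z=0, Y=1, W=2) weight 1/195
  (V=0, U=0, X=1, Z=0, Y=1, W=3) weight 1/780
  (V=0, U=0, X=1, Z=1, Y=1, W=0) weight 2/585
  (V=0, U=0, X=1, Z=1, Y=1, W=1) weight 2/585
  (V=0, U=0, X=1, Z=1, Y=1, W=2) weight 2/585
  (V=0, U=0, X=1, Z=1, Y=1, W=3) weight 1/1170
  (V=0, U=1, X=1, Z=0, Y=0, W=0) weight 1/585
  … 279 more
Group by Y:
  weight(Y=0) = 1/10
  weight(Y=1) = 2/5
Total weight = 1/10 + 2/5 = 1/2
P(Y=0 | obs) = 1/10 / 1/2 = 1/5
P(Y=1 | obs) = 2/5 / 1/2 = 4/5

P(Y = 0 | obs) = 1/5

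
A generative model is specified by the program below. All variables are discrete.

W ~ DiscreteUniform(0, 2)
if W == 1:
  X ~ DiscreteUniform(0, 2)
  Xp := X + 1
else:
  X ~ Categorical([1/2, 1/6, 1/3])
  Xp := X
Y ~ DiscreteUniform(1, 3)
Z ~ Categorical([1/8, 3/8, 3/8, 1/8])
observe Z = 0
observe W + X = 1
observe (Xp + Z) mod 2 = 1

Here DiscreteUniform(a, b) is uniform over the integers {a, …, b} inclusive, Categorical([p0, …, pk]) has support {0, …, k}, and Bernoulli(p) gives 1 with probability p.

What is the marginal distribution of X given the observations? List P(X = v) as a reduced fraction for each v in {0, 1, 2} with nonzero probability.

P(X=0) = 2/3, P(X=1) = 1/3

Enumerate traces; 6 have nonzero weight after conditioning:
  (W=0, X=1, Y=1, Z=0) weight 1/432
  (W=0, X=1, Y=2, Z=0) weight 1/432
  (W=0, X=1, Y=3, Z=0) weight 1/432
  (W=1, X=0, Y=1, Z=0) weight 1/216
  (W=1, X=0, Y=2, Z=0) weight 1/216
  (W=1, X=0, Y=3, Z=0) weight 1/216
Group by X:
  weight(X=0) = 1/72
  weight(X=1) = 1/144
Total weight = 1/72 + 1/144 = 1/48
P(X=0 | obs) = 1/72 / 1/48 = 2/3
P(X=1 | obs) = 1/144 / 1/48 = 1/3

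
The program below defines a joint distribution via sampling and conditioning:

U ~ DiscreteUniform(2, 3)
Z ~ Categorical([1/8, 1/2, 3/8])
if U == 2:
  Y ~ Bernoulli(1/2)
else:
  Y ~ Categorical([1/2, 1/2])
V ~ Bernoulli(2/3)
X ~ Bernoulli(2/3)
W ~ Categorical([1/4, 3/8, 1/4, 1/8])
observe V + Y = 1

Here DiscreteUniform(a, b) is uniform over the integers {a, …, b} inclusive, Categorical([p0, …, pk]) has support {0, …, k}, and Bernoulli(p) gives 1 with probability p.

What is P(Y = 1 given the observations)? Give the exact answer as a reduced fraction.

Enumerate traces; 96 have nonzero weight after conditioning:
  (U=2, Z=0, Y=0, V=1, X=0, W=0) weight 1/576
  (U=2, Z=0, Y=0, V=1, X=0, W=1) weight 1/384
  (U=2, Z=0, Y=0, V=1, X=0, W=2) weight 1/576
  (U=2, Z=0, Y=0, V=1, X=0, W=3) weight 1/1152
  (U=2, Z=0, Y=0, V=1, X=1, W=0) weight 1/288
  (U=2, Z=0, Y=0, V=1, X=1, W=1) weight 1/192
  (U=2, Z=0, Y=0, V=1, X=1, W=2) weight 1/288
  (U=2, Z=0, Y=0, V=1, X=1, W=3) weight 1/576
  (U=2, Z=0, Y=1, V=0, X=0, W=0) weight 1/1152
  … 87 more
Group by Y:
  weight(Y=0) = 1/3
  weight(Y=1) = 1/6
Total weight = 1/3 + 1/6 = 1/2
P(Y=0 | obs) = 1/3 / 1/2 = 2/3
P(Y=1 | obs) = 1/6 / 1/2 = 1/3

P(Y = 1 | obs) = 1/3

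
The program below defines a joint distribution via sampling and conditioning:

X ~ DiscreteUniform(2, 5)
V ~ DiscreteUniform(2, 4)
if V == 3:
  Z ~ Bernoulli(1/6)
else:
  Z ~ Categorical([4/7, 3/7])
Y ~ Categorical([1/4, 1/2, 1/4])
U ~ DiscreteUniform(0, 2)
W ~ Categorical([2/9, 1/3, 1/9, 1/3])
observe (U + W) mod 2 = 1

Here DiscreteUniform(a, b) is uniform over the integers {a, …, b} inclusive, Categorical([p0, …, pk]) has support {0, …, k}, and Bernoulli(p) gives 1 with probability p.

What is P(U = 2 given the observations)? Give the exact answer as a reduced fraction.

Enumerate traces; 432 have nonzero weight after conditioning:
  (X=2, V=2, Z=0, Y=0, U=0, W=1) weight 1/756
  (X=2, V=2, Z=0, Y=0, U=0, W=3) weight 1/756
  (X=2, V=2, Z=0, Y=0, U=1, W=0) weight 1/1134
  (X=2, V=2, Z=0, Y=0, U=1, W=2) weight 1/2268
  (X=2, V=2, Z=0, Y=0, U=2, W=1) weight 1/756
  (X=2, V=2, Z=0, Y=0, U=2, W=3) weight 1/756
  (X=2, V=2, Z=0, Y=1, U=0, W=1) weight 1/378
  (X=2, V=2, Z=0, Y=1, U=0, W=3) weight 1/378
  … 424 more
Group by U:
  weight(U=0) = 2/9
  weight(U=1) = 1/9
  weight(U=2) = 2/9
Total weight = 2/9 + 1/9 + 2/9 = 5/9
P(U=0 | obs) = 2/9 / 5/9 = 2/5
P(U=1 | obs) = 1/9 / 5/9 = 1/5
P(U=2 | obs) = 2/9 / 5/9 = 2/5

P(U = 2 | obs) = 2/5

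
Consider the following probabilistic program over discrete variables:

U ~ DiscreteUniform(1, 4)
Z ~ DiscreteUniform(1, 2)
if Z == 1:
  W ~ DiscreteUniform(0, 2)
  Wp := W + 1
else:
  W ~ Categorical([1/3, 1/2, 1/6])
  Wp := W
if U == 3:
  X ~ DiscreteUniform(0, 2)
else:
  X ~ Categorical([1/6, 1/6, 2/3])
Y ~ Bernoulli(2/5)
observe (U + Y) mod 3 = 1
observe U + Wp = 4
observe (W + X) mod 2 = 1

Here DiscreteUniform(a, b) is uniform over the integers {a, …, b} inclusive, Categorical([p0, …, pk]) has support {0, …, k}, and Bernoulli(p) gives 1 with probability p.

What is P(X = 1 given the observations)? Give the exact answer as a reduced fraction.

P(X = 1 | obs) = 5/11

Enumerate traces; 5 have nonzero weight after conditioning:
  (U=1, Z=1, W=2, X=1, Y=0) weight 1/240
  (U=3, Z=1, W=0, X=1, Y=1) weight 1/180
  (U=3, Z=2, W=1, X=0, Y=1) weight 1/120
  (U=3, Z=2, W=1, X=2, Y=1) weight 1/120
  (U=4, Z=2, W=0, X=1, Y=0) weight 1/240
Group by X:
  weight(X=0) = 1/120
  weight(X=1) = 1/72
  weight(X=2) = 1/120
Total weight = 1/120 + 1/72 + 1/120 = 11/360
P(X=0 | obs) = 1/120 / 11/360 = 3/11
P(X=1 | obs) = 1/72 / 11/360 = 5/11
P(X=2 | obs) = 1/120 / 11/360 = 3/11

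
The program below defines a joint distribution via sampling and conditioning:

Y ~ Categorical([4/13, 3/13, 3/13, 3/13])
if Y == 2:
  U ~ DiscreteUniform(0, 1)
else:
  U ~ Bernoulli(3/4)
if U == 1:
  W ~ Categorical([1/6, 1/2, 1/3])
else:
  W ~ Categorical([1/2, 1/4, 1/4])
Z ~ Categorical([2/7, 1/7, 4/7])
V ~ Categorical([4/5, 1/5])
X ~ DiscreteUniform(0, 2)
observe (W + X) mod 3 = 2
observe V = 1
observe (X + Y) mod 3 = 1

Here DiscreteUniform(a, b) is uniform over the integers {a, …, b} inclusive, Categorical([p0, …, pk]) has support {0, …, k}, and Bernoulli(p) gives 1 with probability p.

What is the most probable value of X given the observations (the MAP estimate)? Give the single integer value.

argmax_v P(X = v | obs) = 1

Enumerate traces; 24 have nonzero weight after conditioning:
  (Y=0, U=0, W=1, Z=0, V=1, X=1) weight 1/2730
  (Y=0, U=0, W=1, Z=1, V=1, X=1) weight 1/5460
  (Y=0, U=0, W=1, Z=2, V=1, X=1) weight 1/1365
  (Y=0, U=1, W=1, Z=0, V=1, X=1) weight 1/455
  (Y=0, U=1, W=1, Z=1, V=1, X=1) weight 1/910
  (Y=0, U=1, W=1, Z=2, V=1, X=1) weight 2/455
  (Y=1, U=0, W=2, Z=0, V=1, X=0) weight 1/3640
  (Y=1, U=0, W=2, Z=1, V=1, X=0) weight 1/7280
  (Y=2, U=0, W=0, Z=0, V=1, X=2) weight 1/910
  … 15 more
Group by X:
  weight(X=0) = 1/208
  weight(X=1) = 49/3120
  weight(X=2) = 1/195
Total weight = 1/208 + 49/3120 + 1/195 = 1/39
P(X=0 | obs) = 1/208 / 1/39 = 3/16
P(X=1 | obs) = 49/3120 / 1/39 = 49/80
P(X=2 | obs) = 1/195 / 1/39 = 1/5
argmax = 1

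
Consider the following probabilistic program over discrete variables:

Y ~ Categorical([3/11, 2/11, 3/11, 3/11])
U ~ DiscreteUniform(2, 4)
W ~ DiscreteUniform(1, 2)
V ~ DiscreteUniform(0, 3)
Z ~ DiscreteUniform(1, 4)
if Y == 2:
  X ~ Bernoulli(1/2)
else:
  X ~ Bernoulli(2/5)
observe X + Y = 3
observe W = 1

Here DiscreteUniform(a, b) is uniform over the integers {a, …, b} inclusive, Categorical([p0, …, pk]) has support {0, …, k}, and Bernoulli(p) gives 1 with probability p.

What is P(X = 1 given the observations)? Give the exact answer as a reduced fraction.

P(X = 1 | obs) = 5/11

Enumerate traces; 96 have nonzero weight after conditioning:
  (Y=2, U=2, W=1, V=0, Z=1, X=1) weight 1/704
  (Y=2, U=2, W=1, V=0, Z=2, X=1) weight 1/704
  (Y=2, U=2, W=1, V=0, Z=3, X=1) weight 1/704
  (Y=2, U=2, W=1, V=0, Z=4, X=1) weight 1/704
  (Y=2, U=2, W=1, V=1, Z=1, X=1) weight 1/704
  (Y=2, U=2, W=1, V=1, Z=2, X=1) weight 1/704
  (Y=2, U=2, W=1, V=1, Z=3, X=1) weight 1/704
  (Y=2, U=2, W=1, V=1, Z=4, X=1) weight 1/704
  (Y=3, U=2, W=1, V=0, Z=1, X=0) weight 3/1760
  … 87 more
Group by X:
  weight(X=0) = 9/110
  weight(X=1) = 3/44
Total weight = 9/110 + 3/44 = 3/20
P(X=0 | obs) = 9/110 / 3/20 = 6/11
P(X=1 | obs) = 3/44 / 3/20 = 5/11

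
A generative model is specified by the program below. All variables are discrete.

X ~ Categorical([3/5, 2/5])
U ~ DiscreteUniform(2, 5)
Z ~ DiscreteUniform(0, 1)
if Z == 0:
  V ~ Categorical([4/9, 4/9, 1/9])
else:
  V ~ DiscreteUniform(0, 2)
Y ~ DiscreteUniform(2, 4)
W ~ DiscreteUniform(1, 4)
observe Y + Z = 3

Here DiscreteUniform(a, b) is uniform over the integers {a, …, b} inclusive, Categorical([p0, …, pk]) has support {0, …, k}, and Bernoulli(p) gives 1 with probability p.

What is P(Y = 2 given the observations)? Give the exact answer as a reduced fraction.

Enumerate traces; 192 have nonzero weight after conditioning:
  (X=0, U=2, Z=0, V=0, Y=3, W=1) weight 1/360
  (X=0, U=2, Z=0, V=0, Y=3, W=2) weight 1/360
  (X=0, U=2, Z=0, V=0, Y=3, W=3) weight 1/360
  (X=0, U=2, Z=0, V=0, Y=3, W=4) weight 1/360
  (X=0, U=2, Z=0, V=1, Y=3, W=1) weight 1/360
  (X=0, U=2, Z=0, V=1, Y=3, W=2) weight 1/360
  (X=0, U=2, Z=0, V=1, Y=3, W=3) weight 1/360
  (X=0, U=2, Z=0, V=1, Y=3, W=4) weight 1/360
  (X=0, U=2, Z=1, V=0, Y=2, W=1) weight 1/480
  … 183 more
Group by Y:
  weight(Y=2) = 1/6
  weight(Y=3) = 1/6
Total weight = 1/6 + 1/6 = 1/3
P(Y=2 | obs) = 1/6 / 1/3 = 1/2
P(Y=3 | obs) = 1/6 / 1/3 = 1/2

P(Y = 2 | obs) = 1/2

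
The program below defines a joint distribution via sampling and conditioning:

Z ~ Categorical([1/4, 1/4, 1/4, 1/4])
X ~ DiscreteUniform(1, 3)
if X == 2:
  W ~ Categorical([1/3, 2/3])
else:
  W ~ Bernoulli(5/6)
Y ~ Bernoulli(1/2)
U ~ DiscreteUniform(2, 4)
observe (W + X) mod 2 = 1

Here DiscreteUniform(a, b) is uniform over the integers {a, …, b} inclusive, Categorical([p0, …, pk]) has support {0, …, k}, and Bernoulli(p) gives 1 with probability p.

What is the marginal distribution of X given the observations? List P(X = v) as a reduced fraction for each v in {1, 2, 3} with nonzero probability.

P(X=1) = 1/6, P(X=2) = 2/3, P(X=3) = 1/6

Enumerate traces; 72 have nonzero weight after conditioning:
  (Z=0, X=1, W=0, Y=0, U=2) weight 1/432
  (Z=0, X=1, W=0, Y=0, U=3) weight 1/432
  (Z=0, X=1, W=0, Y=0, U=4) weight 1/432
  (Z=0, X=1, W=0, Y=1, U=2) weight 1/432
  (Z=0, X=1, W=0, Y=1, U=3) weight 1/432
  (Z=0, X=1, W=0, Y=1, U=4) weight 1/432
  (Z=0, X=2, W=1, Y=0, U=2) weight 1/108
  (Z=0, X=2, W=1, Y=0, U=3) weight 1/108
  (Z=0, X=3, W=0, Y=0, U=2) weight 1/432
  … 63 more
Group by X:
  weight(X=1) = 1/18
  weight(X=2) = 2/9
  weight(X=3) = 1/18
Total weight = 1/18 + 2/9 + 1/18 = 1/3
P(X=1 | obs) = 1/18 / 1/3 = 1/6
P(X=2 | obs) = 2/9 / 1/3 = 2/3
P(X=3 | obs) = 1/18 / 1/3 = 1/6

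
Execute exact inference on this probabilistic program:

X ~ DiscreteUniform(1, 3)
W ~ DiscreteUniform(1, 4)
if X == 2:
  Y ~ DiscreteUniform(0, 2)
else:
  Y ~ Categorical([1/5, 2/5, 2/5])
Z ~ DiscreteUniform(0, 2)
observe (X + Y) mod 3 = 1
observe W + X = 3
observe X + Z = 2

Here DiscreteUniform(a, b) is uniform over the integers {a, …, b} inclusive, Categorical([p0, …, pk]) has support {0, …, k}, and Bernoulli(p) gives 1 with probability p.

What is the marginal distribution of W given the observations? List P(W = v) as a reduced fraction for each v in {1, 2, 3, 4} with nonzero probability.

P(W=1) = 5/8, P(W=2) = 3/8

Enumerate traces; 2 have nonzero weight after conditioning:
  (X=1, W=2, Y=0, Z=1) weight 1/180
  (X=2, W=1, Y=2, Z=0) weight 1/108
Group by W:
  weight(W=1) = 1/108
  weight(W=2) = 1/180
Total weight = 1/108 + 1/180 = 2/135
P(W=1 | obs) = 1/108 / 2/135 = 5/8
P(W=2 | obs) = 1/180 / 2/135 = 3/8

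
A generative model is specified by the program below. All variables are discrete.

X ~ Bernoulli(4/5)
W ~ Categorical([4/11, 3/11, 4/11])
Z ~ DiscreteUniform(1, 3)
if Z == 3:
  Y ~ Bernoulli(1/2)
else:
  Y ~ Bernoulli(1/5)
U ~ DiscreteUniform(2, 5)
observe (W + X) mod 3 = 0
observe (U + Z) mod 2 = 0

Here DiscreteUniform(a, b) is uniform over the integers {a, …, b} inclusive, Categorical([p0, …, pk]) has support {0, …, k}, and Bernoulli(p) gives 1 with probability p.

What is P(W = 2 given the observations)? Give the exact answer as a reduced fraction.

P(W = 2 | obs) = 4/5

Enumerate traces; 24 have nonzero weight after conditioning:
  (X=0, W=0, Z=1, Y=0, U=3) weight 4/825
  (X=0, W=0, Z=1, Y=0, U=5) weight 4/825
  (X=0, W=0, Z=1, Y=1, U=3) weight 1/825
  (X=0, W=0, Z=1, Y=1, U=5) weight 1/825
  (X=0, W=0, Z=2, Y=0, U=2) weight 4/825
  (X=0, W=0, Z=2, Y=0, U=4) weight 4/825
  (X=0, W=0, Z=2, Y=1, U=2) weight 1/825
  (X=0, W=0, Z=2, Y=1, U=4) weight 1/825
  (X=1, W=2, Z=1, Y=0, U=3) weight 16/825
  … 15 more
Group by W:
  weight(W=0) = 2/55
  weight(W=2) = 8/55
Total weight = 2/55 + 8/55 = 2/11
P(W=0 | obs) = 2/55 / 2/11 = 1/5
P(W=2 | obs) = 8/55 / 2/11 = 4/5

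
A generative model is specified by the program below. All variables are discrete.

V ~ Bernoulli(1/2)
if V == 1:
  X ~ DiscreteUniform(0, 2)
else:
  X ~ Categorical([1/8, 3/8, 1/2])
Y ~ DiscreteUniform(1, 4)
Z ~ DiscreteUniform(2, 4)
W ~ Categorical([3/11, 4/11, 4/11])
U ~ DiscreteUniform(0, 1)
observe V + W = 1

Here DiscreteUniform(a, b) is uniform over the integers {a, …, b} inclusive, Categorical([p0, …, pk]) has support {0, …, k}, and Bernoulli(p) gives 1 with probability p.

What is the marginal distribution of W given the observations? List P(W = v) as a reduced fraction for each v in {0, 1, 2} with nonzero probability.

P(W=0) = 3/7, P(W=1) = 4/7

Enumerate traces; 144 have nonzero weight after conditioning:
  (V=0, X=0, Y=1, Z=2, W=1, U=0) weight 1/1056
  (V=0, X=0, Y=1, Z=2, W=1, U=1) weight 1/1056
  (V=0, X=0, Y=1, Z=3, W=1, U=0) weight 1/1056
  (V=0, X=0, Y=1, Z=3, W=1, U=1) weight 1/1056
  (V=0, X=0, Y=1, Z=4, W=1, U=0) weight 1/1056
  (V=0, X=0, Y=1, Z=4, W=1, U=1) weight 1/1056
  (V=0, X=0, Y=2, Z=2, W=1, U=0) weight 1/1056
  (V=0, X=0, Y=2, Z=2, W=1, U=1) weight 1/1056
  (V=1, X=0, Y=1, Z=2, W=0, U=0) weight 1/528
  … 135 more
Group by W:
  weight(W=0) = 3/22
  weight(W=1) = 2/11
Total weight = 3/22 + 2/11 = 7/22
P(W=0 | obs) = 3/22 / 7/22 = 3/7
P(W=1 | obs) = 2/11 / 7/22 = 4/7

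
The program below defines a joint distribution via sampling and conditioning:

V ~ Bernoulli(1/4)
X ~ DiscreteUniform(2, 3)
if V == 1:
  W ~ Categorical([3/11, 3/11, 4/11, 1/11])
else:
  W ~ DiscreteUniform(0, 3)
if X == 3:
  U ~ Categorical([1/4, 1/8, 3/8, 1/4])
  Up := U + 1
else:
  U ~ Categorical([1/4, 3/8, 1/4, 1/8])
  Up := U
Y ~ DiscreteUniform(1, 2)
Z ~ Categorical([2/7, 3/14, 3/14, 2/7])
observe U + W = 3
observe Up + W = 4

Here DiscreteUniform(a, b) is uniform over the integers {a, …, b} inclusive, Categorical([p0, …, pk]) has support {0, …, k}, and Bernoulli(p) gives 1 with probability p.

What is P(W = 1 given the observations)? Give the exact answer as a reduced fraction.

P(W = 1 | obs) = 45/116

Enumerate traces; 64 have nonzero weight after conditioning:
  (V=0, X=3, W=0, U=3, Y=1, Z=0) weight 3/896
  (V=0, X=3, W=0, U=3, Y=1, Z=1) weight 9/3584
  (V=0, X=3, W=0, U=3, Y=1, Z=2) weight 9/3584
  (V=0, X=3, W=0, U=3, Y=1, Z=3) weight 3/896
  (V=0, X=3, W=0, U=3, Y=2, Z=0) weight 3/896
  (V=0, X=3, W=0, U=3, Y=2, Z=1) weight 9/3584
  (V=0, X=3, W=0, U=3, Y=2, Z=2) weight 9/3584
  (V=0, X=3, W=0, U=3, Y=2, Z=3) weight 3/896
  (V=0, X=3, W=1, U=2, Y=1, Z=0) weight 9/1792
  (V=0, X=3, W=2, U=1, Y=1, Z=0) weight 3/1792
  … 54 more
Group by W:
  weight(W=0) = 45/1408
  weight(W=1) = 135/2816
  weight(W=2) = 49/2816
  weight(W=3) = 37/1408
Total weight = 45/1408 + 135/2816 + 49/2816 + 37/1408 = 87/704
P(W=0 | obs) = 45/1408 / 87/704 = 15/58
P(W=1 | obs) = 135/2816 / 87/704 = 45/116
P(W=2 | obs) = 49/2816 / 87/704 = 49/348
P(W=3 | obs) = 37/1408 / 87/704 = 37/174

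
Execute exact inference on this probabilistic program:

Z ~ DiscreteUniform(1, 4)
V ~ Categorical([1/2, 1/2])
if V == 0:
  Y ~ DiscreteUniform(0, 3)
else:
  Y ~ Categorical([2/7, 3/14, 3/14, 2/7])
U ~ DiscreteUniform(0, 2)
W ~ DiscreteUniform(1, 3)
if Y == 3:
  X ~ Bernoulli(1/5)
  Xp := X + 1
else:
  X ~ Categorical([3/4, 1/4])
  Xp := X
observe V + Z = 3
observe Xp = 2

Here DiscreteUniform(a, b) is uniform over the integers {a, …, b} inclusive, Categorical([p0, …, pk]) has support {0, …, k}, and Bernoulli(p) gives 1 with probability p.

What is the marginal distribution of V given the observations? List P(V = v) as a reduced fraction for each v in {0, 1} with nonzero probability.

Enumerate traces; 18 have nonzero weight after conditioning:
  (Z=2, V=1, Y=3, U=0, W=1, X=1) weight 1/1260
  (Z=2, V=1, Y=3, U=0, W=2, X=1) weight 1/1260
  (Z=2, V=1, Y=3, U=0, W=3, X=1) weight 1/1260
  (Z=2, V=1, Y=3, U=1, W=1, X=1) weight 1/1260
  (Z=2, V=1, Y=3, U=1, W=2, X=1) weight 1/1260
  (Z=2, V=1, Y=3, U=1, W=3, X=1) weight 1/1260
  (Z=2, V=1, Y=3, U=2, W=1, X=1) weight 1/1260
  (Z=2, V=1, Y=3, U=2, W=2, X=1) weight 1/1260
  (Z=3, V=0, Y=3, U=0, W=1, X=1) weight 1/1440
  … 9 more
Group by V:
  weight(V=0) = 1/160
  weight(V=1) = 1/140
Total weight = 1/160 + 1/140 = 3/224
P(V=0 | obs) = 1/160 / 3/224 = 7/15
P(V=1 | obs) = 1/140 / 3/224 = 8/15

P(V=0) = 7/15, P(V=1) = 8/15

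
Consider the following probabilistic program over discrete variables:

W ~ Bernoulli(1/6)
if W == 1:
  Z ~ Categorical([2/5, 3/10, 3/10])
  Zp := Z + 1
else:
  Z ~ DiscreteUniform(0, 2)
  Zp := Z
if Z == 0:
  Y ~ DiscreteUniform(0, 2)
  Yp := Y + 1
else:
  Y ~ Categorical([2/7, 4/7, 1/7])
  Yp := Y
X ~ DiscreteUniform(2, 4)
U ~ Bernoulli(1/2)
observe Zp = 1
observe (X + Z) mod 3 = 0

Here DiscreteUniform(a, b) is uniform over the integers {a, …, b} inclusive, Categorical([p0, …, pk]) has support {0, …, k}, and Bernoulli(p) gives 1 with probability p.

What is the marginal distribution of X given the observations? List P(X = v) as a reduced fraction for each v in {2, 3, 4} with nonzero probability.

P(X=2) = 25/31, P(X=3) = 6/31

Enumerate traces; 12 have nonzero weight after conditioning:
  (W=0, Z=1, Y=0, X=2, U=0) weight 5/378
  (W=0, Z=1, Y=0, X=2, U=1) weight 5/378
  (W=0, Z=1, Y=1, X=2, U=0) weight 5/189
  (W=0, Z=1, Y=1, X=2, U=1) weight 5/189
  (W=0, Z=1, Y=2, X=2, U=0) weight 5/756
  (W=0, Z=1, Y=2, X=2, U=1) weight 5/756
  (W=1, Z=0, Y=0, X=3, U=0) weight 1/270
  (W=1, Z=0, Y=0, X=3, U=1) weight 1/270
  … 4 more
Group by X:
  weight(X=2) = 5/54
  weight(X=3) = 1/45
Total weight = 5/54 + 1/45 = 31/270
P(X=2 | obs) = 5/54 / 31/270 = 25/31
P(X=3 | obs) = 1/45 / 31/270 = 6/31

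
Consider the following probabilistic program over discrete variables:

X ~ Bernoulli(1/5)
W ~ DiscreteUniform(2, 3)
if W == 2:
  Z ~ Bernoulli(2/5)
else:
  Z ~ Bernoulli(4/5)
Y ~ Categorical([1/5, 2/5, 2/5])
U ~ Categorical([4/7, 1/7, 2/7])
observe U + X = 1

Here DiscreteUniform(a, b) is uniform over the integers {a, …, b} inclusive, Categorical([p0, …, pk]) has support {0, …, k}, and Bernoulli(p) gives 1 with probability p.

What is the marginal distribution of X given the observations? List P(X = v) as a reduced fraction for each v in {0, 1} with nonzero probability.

Enumerate traces; 24 have nonzero weight after conditioning:
  (X=0, W=2, Z=0, Y=0, U=1) weight 6/875
  (X=0, W=2, Z=0, Y=1, U=1) weight 12/875
  (X=0, W=2, Z=0, Y=2, U=1) weight 12/875
  (X=0, W=2, Z=1, Y=0, U=1) weight 4/875
  (X=0, W=2, Z=1, Y=1, U=1) weight 8/875
  (X=0, W=2, Z=1, Y=2, U=1) weight 8/875
  (X=0, W=3, Z=0, Y=0, U=1) weight 2/875
  (X=0, W=3, Z=0, Y=1, U=1) weight 4/875
  (X=1, W=2, Z=0, Y=0, U=0) weight 6/875
  … 15 more
Group by X:
  weight(X=0) = 4/35
  weight(X=1) = 4/35
Total weight = 4/35 + 4/35 = 8/35
P(X=0 | obs) = 4/35 / 8/35 = 1/2
P(X=1 | obs) = 4/35 / 8/35 = 1/2

P(X=0) = 1/2, P(X=1) = 1/2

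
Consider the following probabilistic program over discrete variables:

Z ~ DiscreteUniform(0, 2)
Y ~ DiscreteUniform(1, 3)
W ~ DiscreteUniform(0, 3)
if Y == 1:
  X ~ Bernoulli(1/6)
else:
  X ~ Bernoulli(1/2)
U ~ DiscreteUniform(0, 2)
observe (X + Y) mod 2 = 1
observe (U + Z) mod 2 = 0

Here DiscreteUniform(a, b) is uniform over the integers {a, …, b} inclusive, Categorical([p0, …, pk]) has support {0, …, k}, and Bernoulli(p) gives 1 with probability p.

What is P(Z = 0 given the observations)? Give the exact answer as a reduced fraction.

P(Z = 0 | obs) = 2/5

Enumerate traces; 60 have nonzero weight after conditioning:
  (Z=0, Y=1, W=0, X=0, U=0) weight 5/648
  (Z=0, Y=1, W=0, X=0, U=2) weight 5/648
  (Z=0, Y=1, W=1, X=0, U=0) weight 5/648
  (Z=0, Y=1, W=1, X=0, U=2) weight 5/648
  (Z=0, Y=1, W=2, X=0, U=0) weight 5/648
  (Z=0, Y=1, W=2, X=0, U=2) weight 5/648
  (Z=0, Y=1, W=3, X=0, U=0) weight 5/648
  (Z=0, Y=1, W=3, X=0, U=2) weight 5/648
  (Z=1, Y=1, W=0, X=0, U=1) weight 5/648
  (Z=2, Y=1, W=0, X=0, U=0) weight 5/648
  … 50 more
Group by Z:
  weight(Z=0) = 11/81
  weight(Z=1) = 11/162
  weight(Z=2) = 11/81
Total weight = 11/81 + 11/162 + 11/81 = 55/162
P(Z=0 | obs) = 11/81 / 55/162 = 2/5
P(Z=1 | obs) = 11/162 / 55/162 = 1/5
P(Z=2 | obs) = 11/81 / 55/162 = 2/5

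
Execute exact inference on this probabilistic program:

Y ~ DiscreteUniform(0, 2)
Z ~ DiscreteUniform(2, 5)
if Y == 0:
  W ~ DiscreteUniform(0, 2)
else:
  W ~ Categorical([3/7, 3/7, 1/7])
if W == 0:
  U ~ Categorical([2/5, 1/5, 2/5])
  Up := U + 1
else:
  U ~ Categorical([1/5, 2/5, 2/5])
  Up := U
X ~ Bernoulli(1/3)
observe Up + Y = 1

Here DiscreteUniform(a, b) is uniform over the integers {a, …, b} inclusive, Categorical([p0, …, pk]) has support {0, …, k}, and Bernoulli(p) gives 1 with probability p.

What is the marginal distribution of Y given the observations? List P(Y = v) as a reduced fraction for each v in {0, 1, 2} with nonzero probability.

P(Y=0) = 7/9, P(Y=1) = 2/9

Enumerate traces; 40 have nonzero weight after conditioning:
  (Y=0, Z=2, W=0, U=0, X=0) weight 1/135
  (Y=0, Z=2, W=0, U=0, X=1) weight 1/270
  (Y=0, Z=2, W=1, U=1, X=0) weight 1/135
  (Y=0, Z=2, W=1, U=1, X=1) weight 1/270
  (Y=0, Z=2, W=2, U=1, X=0) weight 1/135
  (Y=0, Z=2, W=2, U=1, X=1) weight 1/270
  (Y=0, Z=3, W=0, U=0, X=0) weight 1/135
  (Y=0, Z=3, W=0, U=0, X=1) weight 1/270
  (Y=1, Z=2, W=1, U=0, X=0) weight 1/210
  … 31 more
Group by Y:
  weight(Y=0) = 2/15
  weight(Y=1) = 4/105
Total weight = 2/15 + 4/105 = 6/35
P(Y=0 | obs) = 2/15 / 6/35 = 7/9
P(Y=1 | obs) = 4/105 / 6/35 = 2/9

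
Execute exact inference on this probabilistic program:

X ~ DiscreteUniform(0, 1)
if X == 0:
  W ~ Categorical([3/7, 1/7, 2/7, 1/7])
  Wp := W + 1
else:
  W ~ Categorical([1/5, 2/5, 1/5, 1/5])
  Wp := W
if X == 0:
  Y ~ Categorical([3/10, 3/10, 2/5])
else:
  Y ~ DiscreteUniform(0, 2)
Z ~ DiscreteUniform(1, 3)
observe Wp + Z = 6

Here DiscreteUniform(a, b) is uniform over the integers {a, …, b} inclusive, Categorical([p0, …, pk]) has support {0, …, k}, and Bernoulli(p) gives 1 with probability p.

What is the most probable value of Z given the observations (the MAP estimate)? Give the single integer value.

Enumerate traces; 9 have nonzero weight after conditioning:
  (X=0, W=2, Y=0, Z=3) weight 1/70
  (X=0, W=2, Y=1, Z=3) weight 1/70
  (X=0, W=2, Y=2, Z=3) weight 2/105
  (X=0, W=3, Y=0, Z=2) weight 1/140
  (X=0, W=3, Y=1, Z=2) weight 1/140
  (X=0, W=3, Y=2, Z=2) weight 1/105
  (X=1, W=3, Y=0, Z=3) weight 1/90
  (X=1, W=3, Y=1, Z=3) weight 1/90
  … 1 more
Group by Z:
  weight(Z=2) = 1/42
  weight(Z=3) = 17/210
Total weight = 1/42 + 17/210 = 11/105
P(Z=2 | obs) = 1/42 / 11/105 = 5/22
P(Z=3 | obs) = 17/210 / 11/105 = 17/22
argmax = 3

argmax_v P(Z = v | obs) = 3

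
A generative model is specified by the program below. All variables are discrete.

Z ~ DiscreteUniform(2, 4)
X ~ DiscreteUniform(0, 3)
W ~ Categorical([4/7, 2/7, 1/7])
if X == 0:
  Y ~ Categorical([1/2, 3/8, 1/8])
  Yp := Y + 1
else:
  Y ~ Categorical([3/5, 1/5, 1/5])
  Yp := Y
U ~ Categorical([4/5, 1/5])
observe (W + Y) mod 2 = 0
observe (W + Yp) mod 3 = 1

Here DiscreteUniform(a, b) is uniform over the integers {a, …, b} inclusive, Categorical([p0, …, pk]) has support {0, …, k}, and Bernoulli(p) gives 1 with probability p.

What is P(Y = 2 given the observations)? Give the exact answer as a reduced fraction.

P(Y = 2 | obs) = 3/13

Enumerate traces; 24 have nonzero weight after conditioning:
  (Z=2, X=0, W=0, Y=0, U=0) weight 2/105
  (Z=2, X=0, W=0, Y=0, U=1) weight 1/210
  (Z=2, X=1, W=2, Y=2, U=0) weight 1/525
  (Z=2, X=1, W=2, Y=2, U=1) weight 1/2100
  (Z=2, X=2, W=2, Y=2, U=0) weight 1/525
  (Z=2, X=2, W=2, Y=2, U=1) weight 1/2100
  (Z=2, X=3, W=2, Y=2, U=0) weight 1/525
  (Z=2, X=3, W=2, Y=2, U=1) weight 1/2100
  … 16 more
Group by Y:
  weight(Y=0) = 1/14
  weight(Y=2) = 3/140
Total weight = 1/14 + 3/140 = 13/140
P(Y=0 | obs) = 1/14 / 13/140 = 10/13
P(Y=2 | obs) = 3/140 / 13/140 = 3/13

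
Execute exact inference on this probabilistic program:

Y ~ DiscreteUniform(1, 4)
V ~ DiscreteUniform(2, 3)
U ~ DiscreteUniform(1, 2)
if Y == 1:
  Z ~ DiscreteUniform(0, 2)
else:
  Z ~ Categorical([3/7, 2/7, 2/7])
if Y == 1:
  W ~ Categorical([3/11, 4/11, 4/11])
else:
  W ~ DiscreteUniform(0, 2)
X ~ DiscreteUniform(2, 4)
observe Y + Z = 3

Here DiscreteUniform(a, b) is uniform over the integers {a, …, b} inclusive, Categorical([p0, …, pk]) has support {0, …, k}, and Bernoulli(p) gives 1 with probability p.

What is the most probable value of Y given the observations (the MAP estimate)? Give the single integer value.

Enumerate traces; 108 have nonzero weight after conditioning:
  (Y=1, V=2, U=1, Z=2, W=0, X=2) weight 1/528
  (Y=1, V=2, U=1, Z=2, W=0, X=3) weight 1/528
  (Y=1, V=2, U=1, Z=2, W=0, X=4) weight 1/528
  (Y=1, V=2, U=1, Z=2, W=1, X=2) weight 1/396
  (Y=1, V=2, U=1, Z=2, W=1, X=3) weight 1/396
  (Y=1, V=2, U=1, Z=2, W=1, X=4) weight 1/396
  (Y=1, V=2, U=1, Z=2, W=2, X=2) weight 1/396
  (Y=1, V=2, U=1, Z=2, W=2, X=3) weight 1/396
  (Y=2, V=2, U=1, Z=1, W=0, X=2) weight 1/504
  (Y=3, V=2, U=1, Z=0, W=0, X=2) weight 1/336
  … 98 more
Group by Y:
  weight(Y=1) = 1/12
  weight(Y=2) = 1/14
  weight(Y=3) = 3/28
Total weight = 1/12 + 1/14 + 3/28 = 11/42
P(Y=1 | obs) = 1/12 / 11/42 = 7/22
P(Y=2 | obs) = 1/14 / 11/42 = 3/11
P(Y=3 | obs) = 3/28 / 11/42 = 9/22
argmax = 3

argmax_v P(Y = v | obs) = 3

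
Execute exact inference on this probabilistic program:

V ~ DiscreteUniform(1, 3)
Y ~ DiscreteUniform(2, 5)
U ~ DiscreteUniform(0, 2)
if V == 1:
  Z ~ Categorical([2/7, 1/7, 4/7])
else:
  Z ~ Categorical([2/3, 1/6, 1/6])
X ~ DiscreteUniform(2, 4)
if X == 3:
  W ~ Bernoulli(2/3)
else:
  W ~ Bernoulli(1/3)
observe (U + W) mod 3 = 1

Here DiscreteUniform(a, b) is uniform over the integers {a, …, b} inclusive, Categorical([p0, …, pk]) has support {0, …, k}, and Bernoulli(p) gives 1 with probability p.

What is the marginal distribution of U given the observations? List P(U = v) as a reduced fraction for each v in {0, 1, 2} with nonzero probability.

P(U=0) = 4/9, P(U=1) = 5/9

Enumerate traces; 216 have nonzero weight after conditioning:
  (V=1, Y=2, U=0, Z=0, X=2, W=1) weight 1/1134
  (V=1, Y=2, U=0, Z=0, X=3, W=1) weight 1/567
  (V=1, Y=2, U=0, Z=0, X=4, W=1) weight 1/1134
  (V=1, Y=2, U=0, Z=1, X=2, W=1) weight 1/2268
  (V=1, Y=2, U=0, Z=1, X=3, W=1) weight 1/1134
  (V=1, Y=2, U=0, Z=1, X=4, W=1) weight 1/2268
  (V=1, Y=2, U=0, Z=2, X=2, W=1) weight 1/567
  (V=1, Y=2, U=0, Z=2, X=3, W=1) weight 2/567
  (V=1, Y=2, U=1, Z=0, X=2, W=0) weight 1/567
  … 207 more
Group by U:
  weight(U=0) = 4/27
  weight(U=1) = 5/27
Total weight = 4/27 + 5/27 = 1/3
P(U=0 | obs) = 4/27 / 1/3 = 4/9
P(U=1 | obs) = 5/27 / 1/3 = 5/9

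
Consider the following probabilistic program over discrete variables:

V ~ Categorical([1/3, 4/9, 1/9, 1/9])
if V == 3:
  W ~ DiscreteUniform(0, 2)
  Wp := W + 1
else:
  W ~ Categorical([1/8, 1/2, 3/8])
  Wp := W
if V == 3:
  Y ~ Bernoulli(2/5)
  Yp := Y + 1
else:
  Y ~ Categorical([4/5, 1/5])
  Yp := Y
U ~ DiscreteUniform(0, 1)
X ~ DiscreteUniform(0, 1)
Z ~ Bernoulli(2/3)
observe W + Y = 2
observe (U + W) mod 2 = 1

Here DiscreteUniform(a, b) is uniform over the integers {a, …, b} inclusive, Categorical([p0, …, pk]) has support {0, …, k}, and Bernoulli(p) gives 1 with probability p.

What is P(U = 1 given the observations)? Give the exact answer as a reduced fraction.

P(U = 1 | obs) = 39/53

Enumerate traces; 32 have nonzero weight after conditioning:
  (V=0, W=1, Y=1, U=0, X=0, Z=0) weight 1/360
  (V=0, W=1, Y=1, U=0, X=0, Z=1) weight 1/180
  (V=0, W=1, Y=1, U=0, X=1, Z=0) weight 1/360
  (V=0, W=1, Y=1, U=0, X=1, Z=1) weight 1/180
  (V=0, W=2, Y=0, U=1, X=0, Z=0) weight 1/120
  (V=0, W=2, Y=0, U=1, X=0, Z=1) weight 1/60
  (V=0, W=2, Y=0, U=1, X=1, Z=0) weight 1/120
  (V=0, W=2, Y=0, U=1, X=1, Z=1) weight 1/60
  … 24 more
Group by U:
  weight(U=0) = 7/135
  weight(U=1) = 13/90
Total weight = 7/135 + 13/90 = 53/270
P(U=0 | obs) = 7/135 / 53/270 = 14/53
P(U=1 | obs) = 13/90 / 53/270 = 39/53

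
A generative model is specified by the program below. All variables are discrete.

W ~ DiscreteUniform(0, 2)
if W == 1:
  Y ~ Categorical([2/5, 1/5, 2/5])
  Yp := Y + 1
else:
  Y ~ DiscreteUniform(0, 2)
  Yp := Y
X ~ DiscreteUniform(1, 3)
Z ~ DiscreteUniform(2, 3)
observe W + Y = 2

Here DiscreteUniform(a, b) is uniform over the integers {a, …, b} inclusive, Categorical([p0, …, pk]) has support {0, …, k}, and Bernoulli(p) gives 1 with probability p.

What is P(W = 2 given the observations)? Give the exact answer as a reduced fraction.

Enumerate traces; 18 have nonzero weight after conditioning:
  (W=0, Y=2, X=1, Z=2) weight 1/54
  (W=0, Y=2, X=1, Z=3) weight 1/54
  (W=0, Y=2, X=2, Z=2) weight 1/54
  (W=0, Y=2, X=2, Z=3) weight 1/54
  (W=0, Y=2, X=3, Z=2) weight 1/54
  (W=0, Y=2, X=3, Z=3) weight 1/54
  (W=1, Y=1, X=1, Z=2) weight 1/90
  (W=1, Y=1, X=1, Z=3) weight 1/90
  (W=2, Y=0, X=1, Z=2) weight 1/54
  … 9 more
Group by W:
  weight(W=0) = 1/9
  weight(W=1) = 1/15
  weight(W=2) = 1/9
Total weight = 1/9 + 1/15 + 1/9 = 13/45
P(W=0 | obs) = 1/9 / 13/45 = 5/13
P(W=1 | obs) = 1/15 / 13/45 = 3/13
P(W=2 | obs) = 1/9 / 13/45 = 5/13

P(W = 2 | obs) = 5/13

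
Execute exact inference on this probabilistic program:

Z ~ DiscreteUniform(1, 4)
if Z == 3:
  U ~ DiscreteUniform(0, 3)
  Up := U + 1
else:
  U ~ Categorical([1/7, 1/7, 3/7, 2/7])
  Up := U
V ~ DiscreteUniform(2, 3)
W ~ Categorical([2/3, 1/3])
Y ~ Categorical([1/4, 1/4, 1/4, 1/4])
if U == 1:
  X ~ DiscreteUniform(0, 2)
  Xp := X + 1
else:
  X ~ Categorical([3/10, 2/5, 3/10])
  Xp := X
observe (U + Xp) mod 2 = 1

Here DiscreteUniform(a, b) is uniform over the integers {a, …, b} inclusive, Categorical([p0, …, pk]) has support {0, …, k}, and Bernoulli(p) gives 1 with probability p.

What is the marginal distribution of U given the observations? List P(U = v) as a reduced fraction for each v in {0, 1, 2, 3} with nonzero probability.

Enumerate traces; 320 have nonzero weight after conditioning:
  (Z=1, U=0, V=2, W=0, Y=0, X=1) weight 1/840
  (Z=1, U=0, V=2, W=0, Y=1, X=1) weight 1/840
  (Z=1, U=0, V=2, W=0, Y=2, X=1) weight 1/840
  (Z=1, U=0, V=2, W=0, Y=3, X=1) weight 1/840
  (Z=1, U=0, V=2, W=1, Y=0, X=1) weight 1/1680
  (Z=1, U=0, V=2, W=1, Y=1, X=1) weight 1/1680
  (Z=1, U=0, V=2, W=1, Y=2, X=1) weight 1/1680
  (Z=1, U=0, V=2, W=1, Y=3, X=1) weight 1/1680
  (Z=1, U=1, V=2, W=0, Y=0, X=1) weight 1/1008
  (Z=1, U=2, V=2, W=0, Y=0, X=1) weight 1/280
  … 310 more
Group by U:
  weight(U=0) = 19/280
  weight(U=1) = 19/336
  weight(U=2) = 43/280
  weight(U=3) = 93/560
Total weight = 19/280 + 19/336 + 43/280 + 93/560 = 373/840
P(U=0 | obs) = 19/280 / 373/840 = 57/373
P(U=1 | obs) = 19/336 / 373/840 = 95/746
P(U=2 | obs) = 43/280 / 373/840 = 129/373
P(U=3 | obs) = 93/560 / 373/840 = 279/746

P(U=0) = 57/373, P(U=1) = 95/746, P(U=2) = 129/373, P(U=3) = 279/746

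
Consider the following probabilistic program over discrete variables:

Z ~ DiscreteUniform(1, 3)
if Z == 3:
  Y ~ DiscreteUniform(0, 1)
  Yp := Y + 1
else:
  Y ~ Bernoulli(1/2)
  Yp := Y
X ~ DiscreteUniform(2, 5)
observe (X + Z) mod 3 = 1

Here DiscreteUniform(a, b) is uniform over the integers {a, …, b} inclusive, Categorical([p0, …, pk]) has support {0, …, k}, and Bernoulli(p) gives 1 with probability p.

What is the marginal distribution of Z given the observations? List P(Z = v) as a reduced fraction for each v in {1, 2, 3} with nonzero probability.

P(Z=1) = 1/4, P(Z=2) = 1/2, P(Z=3) = 1/4

Enumerate traces; 8 have nonzero weight after conditioning:
  (Z=1, Y=0, X=3) weight 1/24
  (Z=1, Y=1, X=3) weight 1/24
  (Z=2, Y=0, X=2) weight 1/24
  (Z=2, Y=0, X=5) weight 1/24
  (Z=2, Y=1, X=2) weight 1/24
  (Z=2, Y=1, X=5) weight 1/24
  (Z=3, Y=0, X=4) weight 1/24
  (Z=3, Y=1, X=4) weight 1/24
Group by Z:
  weight(Z=1) = 1/12
  weight(Z=2) = 1/6
  weight(Z=3) = 1/12
Total weight = 1/12 + 1/6 + 1/12 = 1/3
P(Z=1 | obs) = 1/12 / 1/3 = 1/4
P(Z=2 | obs) = 1/6 / 1/3 = 1/2
P(Z=3 | obs) = 1/12 / 1/3 = 1/4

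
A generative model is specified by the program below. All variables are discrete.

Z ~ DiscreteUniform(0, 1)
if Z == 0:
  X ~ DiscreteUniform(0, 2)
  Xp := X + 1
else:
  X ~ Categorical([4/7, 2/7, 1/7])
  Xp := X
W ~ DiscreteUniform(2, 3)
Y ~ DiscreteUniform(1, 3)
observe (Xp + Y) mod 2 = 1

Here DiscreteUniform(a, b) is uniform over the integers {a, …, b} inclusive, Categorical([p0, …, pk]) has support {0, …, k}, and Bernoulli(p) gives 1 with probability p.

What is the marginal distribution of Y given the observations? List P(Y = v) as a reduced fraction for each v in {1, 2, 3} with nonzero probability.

P(Y=1) = 11/32, P(Y=2) = 5/16, P(Y=3) = 11/32

Enumerate traces; 18 have nonzero weight after conditioning:
  (Z=0, X=0, W=2, Y=2) weight 1/36
  (Z=0, X=0, W=3, Y=2) weight 1/36
  (Z=0, X=1, W=2, Y=1) weight 1/36
  (Z=0, X=1, W=2, Y=3) weight 1/36
  (Z=0, X=1, W=3, Y=1) weight 1/36
  (Z=0, X=1, W=3, Y=3) weight 1/36
  (Z=0, X=2, W=2, Y=2) weight 1/36
  (Z=0, X=2, W=3, Y=2) weight 1/36
  … 10 more
Group by Y:
  weight(Y=1) = 11/63
  weight(Y=2) = 10/63
  weight(Y=3) = 11/63
Total weight = 11/63 + 10/63 + 11/63 = 32/63
P(Y=1 | obs) = 11/63 / 32/63 = 11/32
P(Y=2 | obs) = 10/63 / 32/63 = 5/16
P(Y=3 | obs) = 11/63 / 32/63 = 11/32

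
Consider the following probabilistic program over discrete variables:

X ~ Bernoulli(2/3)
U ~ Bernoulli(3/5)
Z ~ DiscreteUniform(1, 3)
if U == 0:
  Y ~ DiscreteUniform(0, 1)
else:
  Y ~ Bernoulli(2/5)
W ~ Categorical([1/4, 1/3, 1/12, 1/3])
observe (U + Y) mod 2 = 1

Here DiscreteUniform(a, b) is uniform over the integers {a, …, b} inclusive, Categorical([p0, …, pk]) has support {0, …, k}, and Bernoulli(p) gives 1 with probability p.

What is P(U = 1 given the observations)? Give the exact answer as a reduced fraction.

Enumerate traces; 48 have nonzero weight after conditioning:
  (X=0, U=0, Z=1, Y=1, W=0) weight 1/180
  (X=0, U=0, Z=1, Y=1, W=1) weight 1/135
  (X=0, U=0, Z=1, Y=1, W=2) weight 1/540
  (X=0, U=0, Z=1, Y=1, W=3) weight 1/135
  (X=0, U=0, Z=2, Y=1, W=0) weight 1/180
  (X=0, U=0, Z=2, Y=1, W=1) weight 1/135
  (X=0, U=0, Z=2, Y=1, W=2) weight 1/540
  (X=0, U=0, Z=2, Y=1, W=3) weight 1/135
  (X=0, U=1, Z=1, Y=0, W=0) weight 1/100
  … 39 more
Group by U:
  weight(U=0) = 1/5
  weight(U=1) = 9/25
Total weight = 1/5 + 9/25 = 14/25
P(U=0 | obs) = 1/5 / 14/25 = 5/14
P(U=1 | obs) = 9/25 / 14/25 = 9/14

P(U = 1 | obs) = 9/14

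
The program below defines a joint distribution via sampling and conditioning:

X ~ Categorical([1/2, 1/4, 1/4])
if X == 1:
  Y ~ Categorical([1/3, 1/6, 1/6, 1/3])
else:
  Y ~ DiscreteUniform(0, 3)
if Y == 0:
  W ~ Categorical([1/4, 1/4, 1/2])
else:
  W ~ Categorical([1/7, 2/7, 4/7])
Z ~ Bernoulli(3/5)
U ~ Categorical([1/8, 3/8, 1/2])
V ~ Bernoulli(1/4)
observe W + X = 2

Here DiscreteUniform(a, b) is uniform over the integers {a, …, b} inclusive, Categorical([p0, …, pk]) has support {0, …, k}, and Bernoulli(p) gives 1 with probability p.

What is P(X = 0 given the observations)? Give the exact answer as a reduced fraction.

Enumerate traces; 144 have nonzero weight after conditioning:
  (X=0, Y=0, W=2, Z=0, U=0, V=0) weight 3/1280
  (X=0, Y=0, W=2, Z=0, U=0, V=1) weight 1/1280
  (X=0, Y=0, W=2, Z=0, U=1, V=0) weight 9/1280
  (X=0, Y=0, W=2, Z=0, U=1, V=1) weight 3/1280
  (X=0, Y=0, W=2, Z=0, U=2, V=0) weight 3/320
  (X=0, Y=0, W=2, Z=0, U=2, V=1) weight 1/320
  (X=0, Y=0, W=2, Z=1, U=0, V=0) weight 9/2560
  (X=0, Y=0, W=2, Z=1, U=0, V=1) weight 3/2560
  (X=1, Y=0, W=1, Z=0, U=0, V=0) weight 1/1280
  (X=2, Y=0, W=0, Z=0, U=0, V=0) weight 3/5120
  … 134 more
Group by X:
  weight(X=0) = 31/112
  weight(X=1) = 23/336
  weight(X=2) = 19/448
Total weight = 31/112 + 23/336 + 19/448 = 521/1344
P(X=0 | obs) = 31/112 / 521/1344 = 372/521
P(X=1 | obs) = 23/336 / 521/1344 = 92/521
P(X=2 | obs) = 19/448 / 521/1344 = 57/521

P(X = 0 | obs) = 372/521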